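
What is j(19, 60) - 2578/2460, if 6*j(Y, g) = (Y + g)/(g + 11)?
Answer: -12554/14555 ≈ -0.86252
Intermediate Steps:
j(Y, g) = (Y + g)/(6*(11 + g)) (j(Y, g) = ((Y + g)/(g + 11))/6 = ((Y + g)/(11 + g))/6 = (Y + g)/(6*(11 + g)))
j(19, 60) - 2578/2460 = (19 + 60)/(6*(11 + 60)) - 2578/2460 = (⅙)*79/71 - 2578/2460 = (⅙)*(1/71)*79 - 1*1289/1230 = 79/426 - 1289/1230 = -12554/14555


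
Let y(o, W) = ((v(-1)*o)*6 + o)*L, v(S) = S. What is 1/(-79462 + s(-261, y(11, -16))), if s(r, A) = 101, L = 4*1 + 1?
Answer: -1/79361 ≈ -1.2601e-5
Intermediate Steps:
L = 5 (L = 4 + 1 = 5)
y(o, W) = -25*o (y(o, W) = (-o*6 + o)*5 = (-6*o + o)*5 = -5*o*5 = -25*o)
1/(-79462 + s(-261, y(11, -16))) = 1/(-79462 + 101) = 1/(-79361) = -1/79361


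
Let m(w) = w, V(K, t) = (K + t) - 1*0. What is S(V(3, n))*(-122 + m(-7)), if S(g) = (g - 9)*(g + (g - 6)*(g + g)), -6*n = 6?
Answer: -12642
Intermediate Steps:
n = -1 (n = -⅙*6 = -1)
V(K, t) = K + t (V(K, t) = (K + t) + 0 = K + t)
S(g) = (-9 + g)*(g + 2*g*(-6 + g)) (S(g) = (-9 + g)*(g + (-6 + g)*(2*g)) = (-9 + g)*(g + 2*g*(-6 + g)))
S(V(3, n))*(-122 + m(-7)) = ((3 - 1)*(99 - 29*(3 - 1) + 2*(3 - 1)²))*(-122 - 7) = (2*(99 - 29*2 + 2*2²))*(-129) = (2*(99 - 58 + 2*4))*(-129) = (2*(99 - 58 + 8))*(-129) = (2*49)*(-129) = 98*(-129) = -12642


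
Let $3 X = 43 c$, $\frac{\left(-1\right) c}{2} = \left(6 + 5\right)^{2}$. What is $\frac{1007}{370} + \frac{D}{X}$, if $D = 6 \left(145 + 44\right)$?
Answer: $\frac{4610051}{1925110} \approx 2.3947$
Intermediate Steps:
$c = -242$ ($c = - 2 \left(6 + 5\right)^{2} = - 2 \cdot 11^{2} = \left(-2\right) 121 = -242$)
$D = 1134$ ($D = 6 \cdot 189 = 1134$)
$X = - \frac{10406}{3}$ ($X = \frac{43 \left(-242\right)}{3} = \frac{1}{3} \left(-10406\right) = - \frac{10406}{3} \approx -3468.7$)
$\frac{1007}{370} + \frac{D}{X} = \frac{1007}{370} + \frac{1134}{- \frac{10406}{3}} = 1007 \cdot \frac{1}{370} + 1134 \left(- \frac{3}{10406}\right) = \frac{1007}{370} - \frac{1701}{5203} = \frac{4610051}{1925110}$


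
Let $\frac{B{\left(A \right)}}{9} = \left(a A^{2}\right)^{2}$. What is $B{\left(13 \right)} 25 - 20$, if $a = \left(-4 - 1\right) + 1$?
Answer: $102819580$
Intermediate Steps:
$a = -4$ ($a = -5 + 1 = -4$)
$B{\left(A \right)} = 144 A^{4}$ ($B{\left(A \right)} = 9 \left(- 4 A^{2}\right)^{2} = 9 \cdot 16 A^{4} = 144 A^{4}$)
$B{\left(13 \right)} 25 - 20 = 144 \cdot 13^{4} \cdot 25 - 20 = 144 \cdot 28561 \cdot 25 - 20 = 4112784 \cdot 25 - 20 = 102819600 - 20 = 102819580$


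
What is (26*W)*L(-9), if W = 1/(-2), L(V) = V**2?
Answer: -1053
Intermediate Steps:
W = -1/2 ≈ -0.50000
(26*W)*L(-9) = (26*(-1/2))*(-9)**2 = -13*81 = -1053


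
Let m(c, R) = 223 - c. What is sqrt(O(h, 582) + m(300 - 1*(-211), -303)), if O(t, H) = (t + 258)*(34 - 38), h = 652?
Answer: 2*I*sqrt(982) ≈ 62.674*I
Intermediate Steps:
O(t, H) = -1032 - 4*t (O(t, H) = (258 + t)*(-4) = -1032 - 4*t)
sqrt(O(h, 582) + m(300 - 1*(-211), -303)) = sqrt((-1032 - 4*652) + (223 - (300 - 1*(-211)))) = sqrt((-1032 - 2608) + (223 - (300 + 211))) = sqrt(-3640 + (223 - 1*511)) = sqrt(-3640 + (223 - 511)) = sqrt(-3640 - 288) = sqrt(-3928) = 2*I*sqrt(982)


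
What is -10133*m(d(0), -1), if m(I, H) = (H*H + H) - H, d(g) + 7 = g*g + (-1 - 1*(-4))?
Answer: -10133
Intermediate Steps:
d(g) = -4 + g**2 (d(g) = -7 + (g*g + (-1 - 1*(-4))) = -7 + (g**2 + (-1 + 4)) = -7 + (g**2 + 3) = -7 + (3 + g**2) = -4 + g**2)
m(I, H) = H**2 (m(I, H) = (H**2 + H) - H = (H + H**2) - H = H**2)
-10133*m(d(0), -1) = -10133*(-1)**2 = -10133*1 = -10133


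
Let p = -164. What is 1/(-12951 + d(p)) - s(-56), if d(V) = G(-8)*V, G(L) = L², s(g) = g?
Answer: 1313031/23447 ≈ 56.000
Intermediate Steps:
d(V) = 64*V (d(V) = (-8)²*V = 64*V)
1/(-12951 + d(p)) - s(-56) = 1/(-12951 + 64*(-164)) - 1*(-56) = 1/(-12951 - 10496) + 56 = 1/(-23447) + 56 = -1/23447 + 56 = 1313031/23447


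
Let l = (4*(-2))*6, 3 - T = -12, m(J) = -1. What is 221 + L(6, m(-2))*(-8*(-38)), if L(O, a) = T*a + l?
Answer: -18931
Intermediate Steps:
T = 15 (T = 3 - 1*(-12) = 3 + 12 = 15)
l = -48 (l = -8*6 = -48)
L(O, a) = -48 + 15*a (L(O, a) = 15*a - 48 = -48 + 15*a)
221 + L(6, m(-2))*(-8*(-38)) = 221 + (-48 + 15*(-1))*(-8*(-38)) = 221 + (-48 - 15)*304 = 221 - 63*304 = 221 - 19152 = -18931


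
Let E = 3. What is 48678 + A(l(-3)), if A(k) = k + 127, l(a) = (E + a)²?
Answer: 48805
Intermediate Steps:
l(a) = (3 + a)²
A(k) = 127 + k
48678 + A(l(-3)) = 48678 + (127 + (3 - 3)²) = 48678 + (127 + 0²) = 48678 + (127 + 0) = 48678 + 127 = 48805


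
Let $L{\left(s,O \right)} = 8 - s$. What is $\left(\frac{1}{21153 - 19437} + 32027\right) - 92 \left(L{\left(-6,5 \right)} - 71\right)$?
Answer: $\frac{63957037}{1716} \approx 37271.0$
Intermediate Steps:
$\left(\frac{1}{21153 - 19437} + 32027\right) - 92 \left(L{\left(-6,5 \right)} - 71\right) = \left(\frac{1}{21153 - 19437} + 32027\right) - 92 \left(\left(8 - -6\right) - 71\right) = \left(\frac{1}{1716} + 32027\right) - 92 \left(\left(8 + 6\right) - 71\right) = \left(\frac{1}{1716} + 32027\right) - 92 \left(14 - 71\right) = \frac{54958333}{1716} - -5244 = \frac{54958333}{1716} + 5244 = \frac{63957037}{1716}$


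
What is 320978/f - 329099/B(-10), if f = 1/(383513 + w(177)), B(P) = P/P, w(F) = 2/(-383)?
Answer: 47146880591589/383 ≈ 1.2310e+11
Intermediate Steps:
w(F) = -2/383 (w(F) = 2*(-1/383) = -2/383)
B(P) = 1
f = 383/146885477 (f = 1/(383513 - 2/383) = 1/(146885477/383) = 383/146885477 ≈ 2.6075e-6)
320978/f - 329099/B(-10) = 320978/(383/146885477) - 329099/1 = 320978*(146885477/383) - 329099*1 = 47147006636506/383 - 329099 = 47146880591589/383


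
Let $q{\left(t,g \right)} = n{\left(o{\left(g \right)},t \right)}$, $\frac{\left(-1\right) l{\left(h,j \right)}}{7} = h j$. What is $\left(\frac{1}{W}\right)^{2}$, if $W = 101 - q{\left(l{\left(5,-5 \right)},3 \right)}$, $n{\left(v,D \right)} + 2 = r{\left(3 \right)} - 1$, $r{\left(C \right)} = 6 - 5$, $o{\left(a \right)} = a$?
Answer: $\frac{1}{10609} \approx 9.426 \cdot 10^{-5}$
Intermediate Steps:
$r{\left(C \right)} = 1$ ($r{\left(C \right)} = 6 - 5 = 1$)
$n{\left(v,D \right)} = -2$ ($n{\left(v,D \right)} = -2 + \left(1 - 1\right) = -2 + 0 = -2$)
$l{\left(h,j \right)} = - 7 h j$
$q{\left(t,g \right)} = -2$
$W = 103$ ($W = 101 - -2 = 101 + 2 = 103$)
$\left(\frac{1}{W}\right)^{2} = \left(\frac{1}{103}\right)^{2} = \frac{1}{10609}$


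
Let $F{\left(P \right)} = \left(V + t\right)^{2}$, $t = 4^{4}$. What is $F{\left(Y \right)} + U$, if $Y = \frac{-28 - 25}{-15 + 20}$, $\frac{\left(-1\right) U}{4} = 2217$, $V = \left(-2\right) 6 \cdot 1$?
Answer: $50668$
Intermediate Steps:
$V = -12$ ($V = \left(-12\right) 1 = -12$)
$U = -8868$ ($U = \left(-4\right) 2217 = -8868$)
$t = 256$
$Y = - \frac{53}{5} \approx -10.6$
$F{\left(P \right)} = 59536$ ($F{\left(P \right)} = \left(-12 + 256\right)^{2} = 244^{2} = 59536$)
$F{\left(Y \right)} + U = 59536 - 8868 = 50668$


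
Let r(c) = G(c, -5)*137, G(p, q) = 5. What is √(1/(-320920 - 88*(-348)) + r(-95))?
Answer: 3*√1603504459074/145148 ≈ 26.173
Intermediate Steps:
r(c) = 685 (r(c) = 5*137 = 685)
√(1/(-320920 - 88*(-348)) + r(-95)) = √(1/(-320920 - 88*(-348)) + 685) = √(1/(-320920 + 30624) + 685) = √(1/(-290296) + 685) = √(-1/290296 + 685) = √(198852759/290296) = 3*√1603504459074/145148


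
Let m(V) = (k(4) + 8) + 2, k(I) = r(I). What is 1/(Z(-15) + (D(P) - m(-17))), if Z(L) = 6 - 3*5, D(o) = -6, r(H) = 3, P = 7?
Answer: -1/28 ≈ -0.035714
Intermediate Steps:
k(I) = 3
m(V) = 13 (m(V) = (3 + 8) + 2 = 11 + 2 = 13)
Z(L) = -9 (Z(L) = 6 - 15 = -9)
1/(Z(-15) + (D(P) - m(-17))) = 1/(-9 + (-6 - 1*13)) = 1/(-9 + (-6 - 13)) = 1/(-9 - 19) = 1/(-28) = -1/28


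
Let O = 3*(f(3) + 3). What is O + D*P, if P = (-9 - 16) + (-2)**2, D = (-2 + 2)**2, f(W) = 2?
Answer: 15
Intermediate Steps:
D = 0 (D = 0**2 = 0)
O = 15 (O = 3*(2 + 3) = 3*5 = 15)
P = -21 (P = -25 + 4 = -21)
O + D*P = 15 + 0*(-21) = 15 + 0 = 15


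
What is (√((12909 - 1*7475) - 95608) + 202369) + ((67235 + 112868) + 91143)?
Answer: 473615 + I*√90174 ≈ 4.7362e+5 + 300.29*I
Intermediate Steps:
(√((12909 - 1*7475) - 95608) + 202369) + ((67235 + 112868) + 91143) = (√((12909 - 7475) - 95608) + 202369) + (180103 + 91143) = (√(5434 - 95608) + 202369) + 271246 = (√(-90174) + 202369) + 271246 = (I*√90174 + 202369) + 271246 = (202369 + I*√90174) + 271246 = 473615 + I*√90174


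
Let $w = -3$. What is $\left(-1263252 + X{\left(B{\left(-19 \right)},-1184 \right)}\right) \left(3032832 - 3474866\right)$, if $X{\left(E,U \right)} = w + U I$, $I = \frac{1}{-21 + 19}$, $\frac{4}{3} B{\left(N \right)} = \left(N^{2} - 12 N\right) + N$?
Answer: $558139976542$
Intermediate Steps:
$B{\left(N \right)} = - \frac{33 N}{4} + \frac{3 N^{2}}{4}$ ($B{\left(N \right)} = \frac{3 \left(\left(N^{2} - 12 N\right) + N\right)}{4} = \frac{3 \left(N^{2} - 11 N\right)}{4} = - \frac{33 N}{4} + \frac{3 N^{2}}{4}$)
$I = - \frac{1}{2}$ ($I = \frac{1}{-2} = - \frac{1}{2} \approx -0.5$)
$X{\left(E,U \right)} = -3 - \frac{U}{2}$ ($X{\left(E,U \right)} = -3 + U \left(- \frac{1}{2}\right) = -3 - \frac{U}{2}$)
$\left(-1263252 + X{\left(B{\left(-19 \right)},-1184 \right)}\right) \left(3032832 - 3474866\right) = \left(-1263252 - -589\right) \left(3032832 - 3474866\right) = \left(-1263252 + \left(-3 + 592\right)\right) \left(-442034\right) = \left(-1263252 + 589\right) \left(-442034\right) = \left(-1262663\right) \left(-442034\right) = 558139976542$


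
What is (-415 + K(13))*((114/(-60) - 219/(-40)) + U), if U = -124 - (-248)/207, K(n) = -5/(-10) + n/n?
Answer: 816413573/16560 ≈ 49300.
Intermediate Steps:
K(n) = 3/2 (K(n) = -5*(-1/10) + 1 = 1/2 + 1 = 3/2)
U = -25420/207 (U = -124 - (-248)/207 = -124 - 1*(-248/207) = -124 + 248/207 = -25420/207 ≈ -122.80)
(-415 + K(13))*((114/(-60) - 219/(-40)) + U) = (-415 + 3/2)*((114/(-60) - 219/(-40)) - 25420/207) = -827*((114*(-1/60) - 219*(-1/40)) - 25420/207)/2 = -827*((-19/10 + 219/40) - 25420/207)/2 = -827*(143/40 - 25420/207)/2 = -827/2*(-987199/8280) = 816413573/16560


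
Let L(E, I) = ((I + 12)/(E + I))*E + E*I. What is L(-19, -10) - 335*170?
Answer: -1646002/29 ≈ -56759.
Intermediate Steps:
L(E, I) = E*I + E*(12 + I)/(E + I) (L(E, I) = ((12 + I)/(E + I))*E + E*I = E*(12 + I)/(E + I) + E*I = E*I + E*(12 + I)/(E + I))
L(-19, -10) - 335*170 = -19*(12 - 10 + (-10)² - 19*(-10))/(-19 - 10) - 335*170 = -19*(12 - 10 + 100 + 190)/(-29) - 56950 = -19*(-1/29)*292 - 56950 = 5548/29 - 56950 = -1646002/29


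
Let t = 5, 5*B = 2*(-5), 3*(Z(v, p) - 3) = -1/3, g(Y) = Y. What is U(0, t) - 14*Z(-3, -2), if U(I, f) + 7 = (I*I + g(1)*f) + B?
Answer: -400/9 ≈ -44.444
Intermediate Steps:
Z(v, p) = 26/9 (Z(v, p) = 3 + (-1/3)/3 = 3 + (-1*1/3)/3 = 3 + (1/3)*(-1/3) = 3 - 1/9 = 26/9)
B = -2 (B = (2*(-5))/5 = (1/5)*(-10) = -2)
U(I, f) = -9 + f + I**2 (U(I, f) = -7 + ((I*I + 1*f) - 2) = -7 + ((I**2 + f) - 2) = -7 + ((f + I**2) - 2) = -7 + (-2 + f + I**2) = -9 + f + I**2)
U(0, t) - 14*Z(-3, -2) = (-9 + 5 + 0**2) - 14*26/9 = (-9 + 5 + 0) - 364/9 = -4 - 364/9 = -400/9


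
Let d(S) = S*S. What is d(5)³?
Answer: 15625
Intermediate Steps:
d(S) = S²
d(5)³ = (5²)³ = 25³ = 15625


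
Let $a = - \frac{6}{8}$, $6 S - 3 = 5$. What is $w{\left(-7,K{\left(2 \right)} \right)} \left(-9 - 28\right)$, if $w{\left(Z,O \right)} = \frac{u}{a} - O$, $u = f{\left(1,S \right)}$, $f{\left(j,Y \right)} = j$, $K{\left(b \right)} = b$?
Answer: $\frac{370}{3} \approx 123.33$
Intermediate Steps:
$S = \frac{4}{3}$ ($S = \frac{1}{2} + \frac{1}{6} \cdot 5 = \frac{1}{2} + \frac{5}{6} = \frac{4}{3} \approx 1.3333$)
$a = - \frac{3}{4}$ ($a = \left(-6\right) \frac{1}{8} = - \frac{3}{4} \approx -0.75$)
$u = 1$
$w{\left(Z,O \right)} = - \frac{4}{3} - O$ ($w{\left(Z,O \right)} = 1 \frac{1}{- \frac{3}{4}} - O = 1 \left(- \frac{4}{3}\right) - O = - \frac{4}{3} - O$)
$w{\left(-7,K{\left(2 \right)} \right)} \left(-9 - 28\right) = \left(- \frac{4}{3} - 2\right) \left(-9 - 28\right) = \left(- \frac{4}{3} - 2\right) \left(-37\right) = \left(- \frac{10}{3}\right) \left(-37\right) = \frac{370}{3}$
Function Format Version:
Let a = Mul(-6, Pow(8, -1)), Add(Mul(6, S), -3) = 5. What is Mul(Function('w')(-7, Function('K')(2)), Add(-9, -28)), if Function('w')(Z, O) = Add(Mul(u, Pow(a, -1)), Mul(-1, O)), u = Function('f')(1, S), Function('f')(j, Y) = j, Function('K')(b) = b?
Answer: Rational(370, 3) ≈ 123.33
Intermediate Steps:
S = Rational(4, 3) (S = Add(Rational(1, 2), Mul(Rational(1, 6), 5)) = Add(Rational(1, 2), Rational(5, 6)) = Rational(4, 3) ≈ 1.3333)
a = Rational(-3, 4) (a = Mul(-6, Rational(1, 8)) = Rational(-3, 4) ≈ -0.75000)
u = 1
Function('w')(Z, O) = Add(Rational(-4, 3), Mul(-1, O)) (Function('w')(Z, O) = Add(Mul(1, Pow(Rational(-3, 4), -1)), Mul(-1, O)) = Add(Mul(1, Rational(-4, 3)), Mul(-1, O)) = Add(Rational(-4, 3), Mul(-1, O)))
Mul(Function('w')(-7, Function('K')(2)), Add(-9, -28)) = Mul(Add(Rational(-4, 3), Mul(-1, 2)), Add(-9, -28)) = Mul(Add(Rational(-4, 3), -2), -37) = Mul(Rational(-10, 3), -37) = Rational(370, 3)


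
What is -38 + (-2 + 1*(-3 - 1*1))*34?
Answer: -242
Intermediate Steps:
-38 + (-2 + 1*(-3 - 1*1))*34 = -38 + (-2 + 1*(-3 - 1))*34 = -38 + (-2 + 1*(-4))*34 = -38 + (-2 - 4)*34 = -38 - 6*34 = -38 - 204 = -242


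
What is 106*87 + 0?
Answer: 9222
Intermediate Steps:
106*87 + 0 = 9222 + 0 = 9222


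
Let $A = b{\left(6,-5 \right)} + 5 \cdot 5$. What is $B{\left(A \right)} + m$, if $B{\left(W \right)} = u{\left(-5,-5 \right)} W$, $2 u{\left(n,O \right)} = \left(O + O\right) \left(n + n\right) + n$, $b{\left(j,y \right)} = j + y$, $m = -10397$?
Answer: $-9162$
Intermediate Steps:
$u{\left(n,O \right)} = \frac{n}{2} + 2 O n$ ($u{\left(n,O \right)} = \frac{\left(O + O\right) \left(n + n\right) + n}{2} = \frac{2 O 2 n + n}{2} = \frac{4 O n + n}{2} = \frac{n + 4 O n}{2} = \frac{n}{2} + 2 O n$)
$A = 26$ ($A = \left(6 - 5\right) + 5 \cdot 5 = 1 + 25 = 26$)
$B{\left(W \right)} = \frac{95 W}{2}$ ($B{\left(W \right)} = \frac{1}{2} \left(-5\right) \left(1 + 4 \left(-5\right)\right) W = \frac{1}{2} \left(-5\right) \left(1 - 20\right) W = \frac{1}{2} \left(-5\right) \left(-19\right) W = \frac{95 W}{2}$)
$B{\left(A \right)} + m = \frac{95}{2} \cdot 26 - 10397 = 1235 - 10397 = -9162$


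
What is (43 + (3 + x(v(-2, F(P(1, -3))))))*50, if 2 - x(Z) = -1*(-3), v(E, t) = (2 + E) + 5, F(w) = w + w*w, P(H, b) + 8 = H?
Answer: 2250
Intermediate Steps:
P(H, b) = -8 + H
F(w) = w + w**2
v(E, t) = 7 + E
x(Z) = -1 (x(Z) = 2 - (-1)*(-3) = 2 - 1*3 = 2 - 3 = -1)
(43 + (3 + x(v(-2, F(P(1, -3))))))*50 = (43 + (3 - 1))*50 = (43 + 2)*50 = 45*50 = 2250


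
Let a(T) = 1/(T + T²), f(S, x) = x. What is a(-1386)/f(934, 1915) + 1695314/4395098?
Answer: 3116032187167099/8078306923729350 ≈ 0.38573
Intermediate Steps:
a(-1386)/f(934, 1915) + 1695314/4395098 = (1/((-1386)*(1 - 1386)))/1915 + 1695314/4395098 = -1/1386/(-1385)*(1/1915) + 1695314*(1/4395098) = -1/1386*(-1/1385)*(1/1915) + 847657/2197549 = (1/1919610)*(1/1915) + 847657/2197549 = 1/3676053150 + 847657/2197549 = 3116032187167099/8078306923729350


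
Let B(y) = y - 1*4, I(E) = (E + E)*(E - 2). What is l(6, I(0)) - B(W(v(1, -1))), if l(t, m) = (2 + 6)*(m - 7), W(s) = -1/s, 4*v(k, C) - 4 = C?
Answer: -152/3 ≈ -50.667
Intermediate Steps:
v(k, C) = 1 + C/4
I(E) = 2*E*(-2 + E) (I(E) = (2*E)*(-2 + E) = 2*E*(-2 + E))
l(t, m) = -56 + 8*m (l(t, m) = 8*(-7 + m) = -56 + 8*m)
B(y) = -4 + y (B(y) = y - 4 = -4 + y)
l(6, I(0)) - B(W(v(1, -1))) = (-56 + 8*(2*0*(-2 + 0))) - (-4 - 1/(1 + (¼)*(-1))) = (-56 + 8*(2*0*(-2))) - (-4 - 1/(1 - ¼)) = (-56 + 8*0) - (-4 - 1/¾) = (-56 + 0) - (-4 - 1*4/3) = -56 - (-4 - 4/3) = -56 - 1*(-16/3) = -56 + 16/3 = -152/3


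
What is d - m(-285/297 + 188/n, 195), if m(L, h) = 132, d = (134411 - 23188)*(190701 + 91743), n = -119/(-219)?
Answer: 31414268880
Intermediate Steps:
n = 119/219 (n = -119*(-1/219) = 119/219 ≈ 0.54338)
d = 31414269012 (d = 111223*282444 = 31414269012)
d - m(-285/297 + 188/n, 195) = 31414269012 - 1*132 = 31414269012 - 132 = 31414268880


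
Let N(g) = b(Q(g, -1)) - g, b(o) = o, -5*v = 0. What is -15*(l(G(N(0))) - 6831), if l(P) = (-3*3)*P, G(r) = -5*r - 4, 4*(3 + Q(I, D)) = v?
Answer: 103950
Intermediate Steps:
v = 0 (v = -1/5*0 = 0)
Q(I, D) = -3 (Q(I, D) = -3 + (1/4)*0 = -3 + 0 = -3)
N(g) = -3 - g
G(r) = -4 - 5*r
l(P) = -9*P
-15*(l(G(N(0))) - 6831) = -15*(-9*(-4 - 5*(-3 - 1*0)) - 6831) = -15*(-9*(-4 - 5*(-3 + 0)) - 6831) = -15*(-9*(-4 - 5*(-3)) - 6831) = -15*(-9*(-4 + 15) - 6831) = -15*(-9*11 - 6831) = -15*(-99 - 6831) = -15*(-6930) = 103950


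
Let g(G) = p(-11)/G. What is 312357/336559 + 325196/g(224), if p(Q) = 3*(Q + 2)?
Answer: -24516263052697/9087093 ≈ -2.6979e+6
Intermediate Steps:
p(Q) = 6 + 3*Q (p(Q) = 3*(2 + Q) = 6 + 3*Q)
g(G) = -27/G (g(G) = (6 + 3*(-11))/G = (6 - 33)/G = -27/G)
312357/336559 + 325196/g(224) = 312357/336559 + 325196/((-27/224)) = 312357*(1/336559) + 325196/((-27*1/224)) = 312357/336559 + 325196/(-27/224) = 312357/336559 + 325196*(-224/27) = 312357/336559 - 72843904/27 = -24516263052697/9087093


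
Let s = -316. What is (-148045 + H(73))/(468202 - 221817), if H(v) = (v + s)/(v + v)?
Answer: -21614813/35972210 ≈ -0.60087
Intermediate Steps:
H(v) = (-316 + v)/(2*v) (H(v) = (v - 316)/(v + v) = (-316 + v)/((2*v)) = (-316 + v)*(1/(2*v)) = (-316 + v)/(2*v))
(-148045 + H(73))/(468202 - 221817) = (-148045 + (½)*(-316 + 73)/73)/(468202 - 221817) = (-148045 + (½)*(1/73)*(-243))/246385 = (-148045 - 243/146)*(1/246385) = -21614813/146*1/246385 = -21614813/35972210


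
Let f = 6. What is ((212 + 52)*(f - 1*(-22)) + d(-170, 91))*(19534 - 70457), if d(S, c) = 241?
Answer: -388695259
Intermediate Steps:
((212 + 52)*(f - 1*(-22)) + d(-170, 91))*(19534 - 70457) = ((212 + 52)*(6 - 1*(-22)) + 241)*(19534 - 70457) = (264*(6 + 22) + 241)*(-50923) = (264*28 + 241)*(-50923) = (7392 + 241)*(-50923) = 7633*(-50923) = -388695259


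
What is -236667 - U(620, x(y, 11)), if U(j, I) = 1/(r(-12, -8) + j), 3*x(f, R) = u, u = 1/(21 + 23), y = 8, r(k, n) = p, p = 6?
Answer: -148153543/626 ≈ -2.3667e+5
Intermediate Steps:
r(k, n) = 6
u = 1/44 ≈ 0.022727
x(f, R) = 1/132 (x(f, R) = (⅓)*(1/44) = 1/132)
U(j, I) = 1/(6 + j)
-236667 - U(620, x(y, 11)) = -236667 - 1/(6 + 620) = -236667 - 1/626 = -148153543/626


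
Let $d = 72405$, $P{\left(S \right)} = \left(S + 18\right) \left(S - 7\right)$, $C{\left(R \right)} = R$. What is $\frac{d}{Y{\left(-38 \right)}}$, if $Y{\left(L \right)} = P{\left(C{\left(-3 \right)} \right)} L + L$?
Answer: $\frac{72405}{5662} \approx 12.788$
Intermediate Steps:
$P{\left(S \right)} = \left(-7 + S\right) \left(18 + S\right)$ ($P{\left(S \right)} = \left(18 + S\right) \left(-7 + S\right) = \left(-7 + S\right) \left(18 + S\right)$)
$Y{\left(L \right)} = - 149 L$ ($Y{\left(L \right)} = \left(-126 + \left(-3\right)^{2} + 11 \left(-3\right)\right) L + L = \left(-126 + 9 - 33\right) L + L = - 150 L + L = - 149 L$)
$\frac{d}{Y{\left(-38 \right)}} = \frac{72405}{\left(-149\right) \left(-38\right)} = \frac{72405}{5662}$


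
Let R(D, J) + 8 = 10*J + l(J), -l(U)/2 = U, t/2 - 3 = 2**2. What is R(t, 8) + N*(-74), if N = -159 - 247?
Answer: 30100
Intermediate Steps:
t = 14 (t = 6 + 2*2**2 = 6 + 2*4 = 6 + 8 = 14)
l(U) = -2*U
R(D, J) = -8 + 8*J (R(D, J) = -8 + (10*J - 2*J) = -8 + 8*J)
N = -406
R(t, 8) + N*(-74) = (-8 + 8*8) - 406*(-74) = (-8 + 64) + 30044 = 56 + 30044 = 30100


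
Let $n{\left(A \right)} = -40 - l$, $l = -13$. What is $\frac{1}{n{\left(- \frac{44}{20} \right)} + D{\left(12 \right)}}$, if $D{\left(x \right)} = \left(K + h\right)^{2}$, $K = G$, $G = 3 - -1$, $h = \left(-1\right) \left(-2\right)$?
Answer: $\frac{1}{9} \approx 0.11111$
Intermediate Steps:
$h = 2$
$n{\left(A \right)} = -27$ ($n{\left(A \right)} = -40 - -13 = -40 + 13 = -27$)
$G = 4$ ($G = 3 + 1 = 4$)
$K = 4$
$D{\left(x \right)} = 36$ ($D{\left(x \right)} = \left(4 + 2\right)^{2} = 6^{2} = 36$)
$\frac{1}{n{\left(- \frac{44}{20} \right)} + D{\left(12 \right)}} = \frac{1}{-27 + 36} = \frac{1}{9}$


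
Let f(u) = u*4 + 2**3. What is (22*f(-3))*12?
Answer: -1056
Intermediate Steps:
f(u) = 8 + 4*u (f(u) = 4*u + 8 = 8 + 4*u)
(22*f(-3))*12 = (22*(8 + 4*(-3)))*12 = (22*(8 - 12))*12 = (22*(-4))*12 = -88*12 = -1056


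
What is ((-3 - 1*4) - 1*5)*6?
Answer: -72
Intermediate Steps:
((-3 - 1*4) - 1*5)*6 = ((-3 - 4) - 5)*6 = (-7 - 5)*6 = -12*6 = -72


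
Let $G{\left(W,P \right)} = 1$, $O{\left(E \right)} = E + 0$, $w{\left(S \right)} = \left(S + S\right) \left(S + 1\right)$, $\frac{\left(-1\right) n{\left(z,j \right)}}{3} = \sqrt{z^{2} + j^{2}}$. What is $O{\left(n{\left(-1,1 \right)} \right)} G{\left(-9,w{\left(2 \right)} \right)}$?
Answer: $- 3 \sqrt{2} \approx -4.2426$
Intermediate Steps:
$n{\left(z,j \right)} = - 3 \sqrt{j^{2} + z^{2}}$ ($n{\left(z,j \right)} = - 3 \sqrt{z^{2} + j^{2}} = - 3 \sqrt{j^{2} + z^{2}}$)
$w{\left(S \right)} = 2 S \left(1 + S\right)$
$O{\left(E \right)} = E$
$O{\left(n{\left(-1,1 \right)} \right)} G{\left(-9,w{\left(2 \right)} \right)} = - 3 \sqrt{1^{2} + \left(-1\right)^{2}} \cdot 1 = - 3 \sqrt{1 + 1} \cdot 1 = - 3 \sqrt{2} \cdot 1 = - 3 \sqrt{2}$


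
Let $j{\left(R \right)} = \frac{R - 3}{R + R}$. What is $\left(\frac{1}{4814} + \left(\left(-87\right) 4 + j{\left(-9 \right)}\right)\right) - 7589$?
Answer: $- \frac{114616523}{14442} \approx -7936.3$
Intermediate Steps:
$j{\left(R \right)} = \frac{-3 + R}{2 R}$
$\left(\frac{1}{4814} + \left(\left(-87\right) 4 + j{\left(-9 \right)}\right)\right) - 7589 = \left(\frac{1}{4814} - \left(348 - \frac{-3 - 9}{2 \left(-9\right)}\right)\right) - 7589 = \left(\frac{1}{4814} - \left(348 + \frac{1}{18} \left(-12\right)\right)\right) - 7589 = \left(\frac{1}{4814} + \left(-348 + \frac{2}{3}\right)\right) - 7589 = \left(\frac{1}{4814} - \frac{1042}{3}\right) - 7589 = - \frac{5016185}{14442} - 7589 = - \frac{114616523}{14442}$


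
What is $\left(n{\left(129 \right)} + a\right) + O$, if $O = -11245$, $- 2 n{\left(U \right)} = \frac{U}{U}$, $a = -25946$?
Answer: $- \frac{74383}{2} \approx -37192.0$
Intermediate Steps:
$n{\left(U \right)} = - \frac{1}{2}$ ($n{\left(U \right)} = - \frac{U \frac{1}{U}}{2} = \left(- \frac{1}{2}\right) 1 = - \frac{1}{2}$)
$\left(n{\left(129 \right)} + a\right) + O = \left(- \frac{1}{2} - 25946\right) - 11245 = - \frac{51893}{2} - 11245 = - \frac{74383}{2}$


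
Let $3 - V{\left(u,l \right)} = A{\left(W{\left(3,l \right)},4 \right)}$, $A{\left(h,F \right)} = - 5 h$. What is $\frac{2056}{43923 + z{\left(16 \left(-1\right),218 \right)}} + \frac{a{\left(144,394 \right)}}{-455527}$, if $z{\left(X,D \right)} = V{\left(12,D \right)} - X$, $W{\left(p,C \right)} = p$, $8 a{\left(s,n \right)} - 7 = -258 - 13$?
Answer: $\frac{938014093}{20023600339} \approx 0.046845$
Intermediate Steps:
$a{\left(s,n \right)} = -33$ ($a{\left(s,n \right)} = \frac{7}{8} + \frac{-258 - 13}{8} = \frac{7}{8} + \frac{1}{8} \left(-271\right) = \frac{7}{8} - \frac{271}{8} = -33$)
$V{\left(u,l \right)} = 18$ ($V{\left(u,l \right)} = 3 - \left(-5\right) 3 = 3 - -15 = 3 + 15 = 18$)
$z{\left(X,D \right)} = 18 - X$
$\frac{2056}{43923 + z{\left(16 \left(-1\right),218 \right)}} + \frac{a{\left(144,394 \right)}}{-455527} = \frac{2056}{43923 + \left(18 - 16 \left(-1\right)\right)} - \frac{33}{-455527} = \frac{2056}{43923 + \left(18 - -16\right)} - - \frac{33}{455527} = \frac{2056}{43923 + \left(18 + 16\right)} + \frac{33}{455527} = \frac{2056}{43923 + 34} + \frac{33}{455527} = \frac{2056}{43957} + \frac{33}{455527} = \frac{938014093}{20023600339}$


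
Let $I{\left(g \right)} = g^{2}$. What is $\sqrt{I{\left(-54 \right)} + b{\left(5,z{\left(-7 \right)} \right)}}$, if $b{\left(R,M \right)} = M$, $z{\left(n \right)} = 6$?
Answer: $\sqrt{2922} \approx 54.056$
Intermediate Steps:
$\sqrt{I{\left(-54 \right)} + b{\left(5,z{\left(-7 \right)} \right)}} = \sqrt{\left(-54\right)^{2} + 6} = \sqrt{2916 + 6} = \sqrt{2922}$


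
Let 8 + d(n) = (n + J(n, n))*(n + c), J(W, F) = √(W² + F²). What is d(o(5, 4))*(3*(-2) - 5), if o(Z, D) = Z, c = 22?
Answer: -1397 - 1485*√2 ≈ -3497.1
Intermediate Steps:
J(W, F) = √(F² + W²)
d(n) = -8 + (22 + n)*(n + √2*√(n²)) (d(n) = -8 + (n + √(n² + n²))*(n + 22) = -8 + (n + √(2*n²))*(22 + n) = -8 + (n + √2*√(n²))*(22 + n) = -8 + (22 + n)*(n + √2*√(n²)))
d(o(5, 4))*(3*(-2) - 5) = (-8 + 5² + 22*5 + 22*√2*√(5²) + 5*√2*√(5²))*(3*(-2) - 5) = (-8 + 25 + 110 + 22*√2*√25 + 5*√2*√25)*(-6 - 5) = (-8 + 25 + 110 + 22*√2*5 + 5*√2*5)*(-11) = (-8 + 25 + 110 + 110*√2 + 25*√2)*(-11) = (127 + 135*√2)*(-11) = -1397 - 1485*√2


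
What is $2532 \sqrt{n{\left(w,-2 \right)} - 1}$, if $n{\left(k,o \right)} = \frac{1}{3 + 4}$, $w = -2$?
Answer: $\frac{2532 i \sqrt{42}}{7} \approx 2344.2 i$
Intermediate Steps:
$n{\left(k,o \right)} = \frac{1}{7}$
$2532 \sqrt{n{\left(w,-2 \right)} - 1} = 2532 \sqrt{\frac{1}{7} - 1} = 2532 \sqrt{- \frac{6}{7}} = 2532 \frac{i \sqrt{42}}{7} = \frac{2532 i \sqrt{42}}{7}$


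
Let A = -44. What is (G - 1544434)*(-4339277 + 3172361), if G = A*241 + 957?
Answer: 1813481984196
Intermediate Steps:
G = -9647 (G = -44*241 + 957 = -10604 + 957 = -9647)
(G - 1544434)*(-4339277 + 3172361) = (-9647 - 1544434)*(-4339277 + 3172361) = -1554081*(-1166916) = 1813481984196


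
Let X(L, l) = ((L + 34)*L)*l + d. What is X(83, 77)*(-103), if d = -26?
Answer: -77015263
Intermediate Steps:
X(L, l) = -26 + L*l*(34 + L) (X(L, l) = ((L + 34)*L)*l - 26 = ((34 + L)*L)*l - 26 = (L*(34 + L))*l - 26 = L*l*(34 + L) - 26 = -26 + L*l*(34 + L))
X(83, 77)*(-103) = (-26 + 77*83² + 34*83*77)*(-103) = (-26 + 77*6889 + 217294)*(-103) = (-26 + 530453 + 217294)*(-103) = 747721*(-103) = -77015263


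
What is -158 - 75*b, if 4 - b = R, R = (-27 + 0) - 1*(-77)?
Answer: 3292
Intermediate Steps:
R = 50 (R = -27 + 77 = 50)
b = -46 (b = 4 - 1*50 = 4 - 50 = -46)
-158 - 75*b = -158 - 75*(-46) = -158 + 3450 = 3292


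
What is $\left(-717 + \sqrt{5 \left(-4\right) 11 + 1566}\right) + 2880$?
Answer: $2163 + \sqrt{1346} \approx 2199.7$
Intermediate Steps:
$\left(-717 + \sqrt{5 \left(-4\right) 11 + 1566}\right) + 2880 = \left(-717 + \sqrt{\left(-20\right) 11 + 1566}\right) + 2880 = \left(-717 + \sqrt{-220 + 1566}\right) + 2880 = \left(-717 + \sqrt{1346}\right) + 2880 = 2163 + \sqrt{1346}$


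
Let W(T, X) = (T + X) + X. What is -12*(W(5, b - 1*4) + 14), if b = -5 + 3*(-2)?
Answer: 132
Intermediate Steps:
b = -11 (b = -5 - 6 = -11)
W(T, X) = T + 2*X
-12*(W(5, b - 1*4) + 14) = -12*((5 + 2*(-11 - 1*4)) + 14) = -12*((5 + 2*(-11 - 4)) + 14) = -12*((5 + 2*(-15)) + 14) = -12*((5 - 30) + 14) = -12*(-25 + 14) = -12*(-11) = 132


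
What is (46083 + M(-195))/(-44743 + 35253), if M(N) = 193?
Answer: -23138/4745 ≈ -4.8763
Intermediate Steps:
(46083 + M(-195))/(-44743 + 35253) = (46083 + 193)/(-44743 + 35253) = 46276/(-9490) = 46276*(-1/9490) = -23138/4745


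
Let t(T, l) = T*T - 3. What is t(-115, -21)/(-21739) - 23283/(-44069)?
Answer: -76531181/958015991 ≈ -0.079885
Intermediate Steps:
t(T, l) = -3 + T**2 (t(T, l) = T**2 - 3 = -3 + T**2)
t(-115, -21)/(-21739) - 23283/(-44069) = (-3 + (-115)**2)/(-21739) - 23283/(-44069) = (-3 + 13225)*(-1/21739) - 23283*(-1/44069) = 13222*(-1/21739) + 23283/44069 = -13222/21739 + 23283/44069 = -76531181/958015991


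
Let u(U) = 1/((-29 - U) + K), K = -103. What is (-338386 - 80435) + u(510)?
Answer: -268883083/642 ≈ -4.1882e+5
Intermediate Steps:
u(U) = 1/(-132 - U) (u(U) = 1/((-29 - U) - 103) = 1/(-132 - U))
(-338386 - 80435) + u(510) = (-338386 - 80435) - 1/(132 + 510) = -418821 - 1/642 = -268883083/642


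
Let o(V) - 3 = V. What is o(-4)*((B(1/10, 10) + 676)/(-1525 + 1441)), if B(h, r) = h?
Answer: 6761/840 ≈ 8.0488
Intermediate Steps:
o(V) = 3 + V
o(-4)*((B(1/10, 10) + 676)/(-1525 + 1441)) = (3 - 4)*((1/10 + 676)/(-1525 + 1441)) = -(⅒ + 676)/(-84) = -6761*(-1)/(10*84) = -1*(-6761/840) = 6761/840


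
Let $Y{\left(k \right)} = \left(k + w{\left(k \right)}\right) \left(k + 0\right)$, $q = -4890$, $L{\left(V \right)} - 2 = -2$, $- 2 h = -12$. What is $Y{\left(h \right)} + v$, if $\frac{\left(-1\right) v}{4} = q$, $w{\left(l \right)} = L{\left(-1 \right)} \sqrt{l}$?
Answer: $19596$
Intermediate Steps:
$h = 6$ ($h = \left(- \frac{1}{2}\right) \left(-12\right) = 6$)
$L{\left(V \right)} = 0$ ($L{\left(V \right)} = 2 - 2 = 0$)
$w{\left(l \right)} = 0$ ($w{\left(l \right)} = 0 \sqrt{l} = 0$)
$v = 19560$ ($v = \left(-4\right) \left(-4890\right) = 19560$)
$Y{\left(k \right)} = k^{2}$ ($Y{\left(k \right)} = \left(k + 0\right) \left(k + 0\right) = k k = k^{2}$)
$Y{\left(h \right)} + v = 6^{2} + 19560 = 36 + 19560 = 19596$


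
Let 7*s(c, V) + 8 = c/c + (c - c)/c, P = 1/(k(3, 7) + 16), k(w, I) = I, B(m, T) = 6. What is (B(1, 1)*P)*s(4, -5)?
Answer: -6/23 ≈ -0.26087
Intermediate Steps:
P = 1/23 (P = 1/(7 + 16) = 1/23 ≈ 0.043478)
s(c, V) = -1 (s(c, V) = -8/7 + (c/c + (c - c)/c)/7 = -8/7 + (1 + 0/c)/7 = -8/7 + (1 + 0)/7 = -8/7 + (⅐)*1 = -8/7 + ⅐ = -1)
(B(1, 1)*P)*s(4, -5) = (6*(1/23))*(-1) = (6/23)*(-1) = -6/23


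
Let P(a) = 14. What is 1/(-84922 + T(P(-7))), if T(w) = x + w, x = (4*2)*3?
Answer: -1/84884 ≈ -1.1781e-5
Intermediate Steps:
x = 24 (x = 8*3 = 24)
T(w) = 24 + w
1/(-84922 + T(P(-7))) = 1/(-84922 + (24 + 14)) = 1/(-84922 + 38) = 1/(-84884) = -1/84884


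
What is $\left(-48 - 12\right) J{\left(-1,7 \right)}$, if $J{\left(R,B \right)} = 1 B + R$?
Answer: $-360$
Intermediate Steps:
$J{\left(R,B \right)} = B + R$
$\left(-48 - 12\right) J{\left(-1,7 \right)} = \left(-48 - 12\right) \left(7 - 1\right) = \left(-60\right) 6 = -360$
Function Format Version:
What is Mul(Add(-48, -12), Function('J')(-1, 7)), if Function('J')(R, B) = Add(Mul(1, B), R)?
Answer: -360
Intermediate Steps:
Function('J')(R, B) = Add(B, R)
Mul(Add(-48, -12), Function('J')(-1, 7)) = Mul(Add(-48, -12), Add(7, -1)) = Mul(-60, 6) = -360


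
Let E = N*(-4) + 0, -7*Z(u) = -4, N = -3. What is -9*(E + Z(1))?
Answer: -792/7 ≈ -113.14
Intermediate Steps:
Z(u) = 4/7 (Z(u) = -⅐*(-4) = 4/7)
E = 12 (E = -3*(-4) + 0 = 12 + 0 = 12)
-9*(E + Z(1)) = -9*(12 + 4/7) = -9*88/7 = -792/7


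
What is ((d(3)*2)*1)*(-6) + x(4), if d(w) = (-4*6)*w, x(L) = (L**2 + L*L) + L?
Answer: 900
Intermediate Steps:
x(L) = L + 2*L**2 (x(L) = (L**2 + L**2) + L = 2*L**2 + L = L + 2*L**2)
d(w) = -24*w
((d(3)*2)*1)*(-6) + x(4) = ((-24*3*2)*1)*(-6) + 4*(1 + 2*4) = (-72*2*1)*(-6) + 4*(1 + 8) = -144*1*(-6) + 4*9 = -144*(-6) + 36 = 864 + 36 = 900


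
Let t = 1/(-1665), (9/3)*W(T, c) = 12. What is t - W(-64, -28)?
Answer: -6661/1665 ≈ -4.0006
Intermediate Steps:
W(T, c) = 4 (W(T, c) = (⅓)*12 = 4)
t = -1/1665 ≈ -0.00060060
t - W(-64, -28) = -1/1665 - 1*4 = -1/1665 - 4 = -6661/1665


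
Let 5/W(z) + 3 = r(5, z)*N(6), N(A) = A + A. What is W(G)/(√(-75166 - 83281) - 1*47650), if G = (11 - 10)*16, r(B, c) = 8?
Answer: -238250/211173328071 - 415*I*√23/211173328071 ≈ -1.1282e-6 - 9.4248e-9*I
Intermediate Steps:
G = 16 (G = 1*16 = 16)
N(A) = 2*A
W(z) = 5/93 (W(z) = 5/(-3 + 8*(2*6)) = 5/(-3 + 8*12) = 5/(-3 + 96) = 5/93)
W(G)/(√(-75166 - 83281) - 1*47650) = 5/(93*(√(-75166 - 83281) - 1*47650)) = 5/(93*(√(-158447) - 47650)) = 5/(93*(83*I*√23 - 47650)) = 5/(93*(-47650 + 83*I*√23))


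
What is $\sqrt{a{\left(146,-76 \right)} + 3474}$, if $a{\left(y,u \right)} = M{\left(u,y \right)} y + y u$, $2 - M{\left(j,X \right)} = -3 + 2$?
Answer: $4 i \sqrt{449} \approx 84.759 i$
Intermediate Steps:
$M{\left(j,X \right)} = 3$ ($M{\left(j,X \right)} = 2 - \left(-3 + 2\right) = 2 - -1 = 2 + 1 = 3$)
$a{\left(y,u \right)} = 3 y + u y$ ($a{\left(y,u \right)} = 3 y + y u = 3 y + u y$)
$\sqrt{a{\left(146,-76 \right)} + 3474} = \sqrt{146 \left(3 - 76\right) + 3474} = \sqrt{146 \left(-73\right) + 3474} = \sqrt{-10658 + 3474} = \sqrt{-7184} = 4 i \sqrt{449}$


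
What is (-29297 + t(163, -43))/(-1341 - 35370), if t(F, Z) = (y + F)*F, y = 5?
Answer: 1913/36711 ≈ 0.052110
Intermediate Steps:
t(F, Z) = F*(5 + F) (t(F, Z) = (5 + F)*F = F*(5 + F))
(-29297 + t(163, -43))/(-1341 - 35370) = (-29297 + 163*(5 + 163))/(-1341 - 35370) = (-29297 + 163*168)/(-36711) = (-29297 + 27384)*(-1/36711) = -1913*(-1/36711) = 1913/36711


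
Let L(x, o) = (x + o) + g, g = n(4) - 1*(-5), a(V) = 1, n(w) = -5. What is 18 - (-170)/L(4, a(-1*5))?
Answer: 52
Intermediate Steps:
g = 0 (g = -5 - 1*(-5) = -5 + 5 = 0)
L(x, o) = o + x (L(x, o) = (x + o) + 0 = (o + x) + 0 = o + x)
18 - (-170)/L(4, a(-1*5)) = 18 - (-170)/(1 + 4) = 18 - (-170)/5 = 18 - 10*(-17/5) = 18 + 34 = 52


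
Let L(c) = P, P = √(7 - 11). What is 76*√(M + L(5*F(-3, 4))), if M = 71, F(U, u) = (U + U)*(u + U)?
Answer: 76*√(71 + 2*I) ≈ 640.45 + 9.0186*I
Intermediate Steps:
F(U, u) = 2*U*(U + u) (F(U, u) = (2*U)*(U + u) = 2*U*(U + u))
P = 2*I (P = √(-4) = 2*I ≈ 2.0*I)
L(c) = 2*I
76*√(M + L(5*F(-3, 4))) = 76*√(71 + 2*I)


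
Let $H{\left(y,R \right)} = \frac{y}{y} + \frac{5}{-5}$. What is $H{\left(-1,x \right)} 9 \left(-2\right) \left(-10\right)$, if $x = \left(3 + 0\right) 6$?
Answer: $0$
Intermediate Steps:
$x = 18$ ($x = 3 \cdot 6 = 18$)
$H{\left(y,R \right)} = 0$ ($H{\left(y,R \right)} = 1 + 5 \left(- \frac{1}{5}\right) = 1 - 1 = 0$)
$H{\left(-1,x \right)} 9 \left(-2\right) \left(-10\right) = 0 \cdot 9 \left(-2\right) \left(-10\right) = 0 \left(-18\right) \left(-10\right) = 0 \left(-10\right) = 0$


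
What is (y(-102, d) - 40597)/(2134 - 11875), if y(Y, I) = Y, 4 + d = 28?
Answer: 40699/9741 ≈ 4.1781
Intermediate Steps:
d = 24 (d = -4 + 28 = 24)
(y(-102, d) - 40597)/(2134 - 11875) = (-102 - 40597)/(2134 - 11875) = -40699/(-9741) = -40699*(-1/9741) = 40699/9741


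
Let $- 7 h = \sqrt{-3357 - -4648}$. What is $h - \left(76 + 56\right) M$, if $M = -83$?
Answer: $10956 - \frac{\sqrt{1291}}{7} \approx 10951.0$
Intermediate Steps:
$h = - \frac{\sqrt{1291}}{7}$ ($h = - \frac{\sqrt{-3357 - -4648}}{7} = - \frac{\sqrt{-3357 + 4648}}{7} = - \frac{\sqrt{1291}}{7} \approx -5.1329$)
$h - \left(76 + 56\right) M = - \frac{\sqrt{1291}}{7} - \left(76 + 56\right) \left(-83\right) = - \frac{\sqrt{1291}}{7} - 132 \left(-83\right) = - \frac{\sqrt{1291}}{7} - -10956 = - \frac{\sqrt{1291}}{7} + 10956 = 10956 - \frac{\sqrt{1291}}{7}$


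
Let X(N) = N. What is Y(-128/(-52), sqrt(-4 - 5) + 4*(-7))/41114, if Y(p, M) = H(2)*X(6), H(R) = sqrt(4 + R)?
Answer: 3*sqrt(6)/20557 ≈ 0.00035747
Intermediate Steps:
Y(p, M) = 6*sqrt(6) (Y(p, M) = sqrt(4 + 2)*6 = sqrt(6)*6 = 6*sqrt(6))
Y(-128/(-52), sqrt(-4 - 5) + 4*(-7))/41114 = (6*sqrt(6))/41114 = (6*sqrt(6))*(1/41114) = 3*sqrt(6)/20557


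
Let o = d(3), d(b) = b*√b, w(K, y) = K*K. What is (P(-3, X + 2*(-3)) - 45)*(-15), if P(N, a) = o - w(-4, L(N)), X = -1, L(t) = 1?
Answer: 915 - 45*√3 ≈ 837.06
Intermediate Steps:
w(K, y) = K²
d(b) = b^(3/2)
o = 3*√3 (o = 3^(3/2) = 3*√3 ≈ 5.1962)
P(N, a) = -16 + 3*√3 (P(N, a) = 3*√3 - 1*(-4)² = 3*√3 - 1*16 = 3*√3 - 16 = -16 + 3*√3)
(P(-3, X + 2*(-3)) - 45)*(-15) = ((-16 + 3*√3) - 45)*(-15) = (-61 + 3*√3)*(-15) = 915 - 45*√3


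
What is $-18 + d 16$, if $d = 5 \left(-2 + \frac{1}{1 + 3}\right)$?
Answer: $-158$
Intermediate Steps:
$d = - \frac{35}{4}$ ($d = 5 \left(-2 + \frac{1}{4}\right) = 5 \left(- \frac{7}{4}\right) = - \frac{35}{4} \approx -8.75$)
$-18 + d 16 = -18 - 140 = -158$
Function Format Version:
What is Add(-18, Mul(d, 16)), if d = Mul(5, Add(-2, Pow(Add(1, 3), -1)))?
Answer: -158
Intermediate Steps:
d = Rational(-35, 4) (d = Mul(5, Add(-2, Pow(4, -1))) = Mul(5, Add(-2, Rational(1, 4))) = Mul(5, Rational(-7, 4)) = Rational(-35, 4) ≈ -8.7500)
Add(-18, Mul(d, 16)) = Add(-18, Mul(Rational(-35, 4), 16)) = Add(-18, -140) = -158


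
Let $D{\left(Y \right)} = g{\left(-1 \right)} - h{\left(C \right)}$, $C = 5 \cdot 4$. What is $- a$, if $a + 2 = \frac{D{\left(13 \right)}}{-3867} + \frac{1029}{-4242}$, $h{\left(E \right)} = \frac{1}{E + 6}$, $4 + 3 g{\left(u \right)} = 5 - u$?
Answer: $\frac{34161619}{15232113} \approx 2.2427$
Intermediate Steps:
$g{\left(u \right)} = \frac{1}{3} - \frac{u}{3}$ ($g{\left(u \right)} = - \frac{4}{3} + \frac{5 - u}{3} = - \frac{4}{3} - \left(- \frac{5}{3} + \frac{u}{3}\right) = \frac{1}{3} - \frac{u}{3}$)
$C = 20$
$h{\left(E \right)} = \frac{1}{6 + E}$
$D{\left(Y \right)} = \frac{49}{78}$ ($D{\left(Y \right)} = \left(\frac{1}{3} - - \frac{1}{3}\right) - \frac{1}{6 + 20} = \left(\frac{1}{3} + \frac{1}{3}\right) - \frac{1}{26} = \frac{2}{3} - \frac{1}{26} = \frac{49}{78}$)
$a = - \frac{34161619}{15232113}$ ($a = -2 + \left(\frac{49}{78 \left(-3867\right)} + \frac{1029}{-4242}\right) = -2 + \left(\frac{49}{78} \left(- \frac{1}{3867}\right) + 1029 \left(- \frac{1}{4242}\right)\right) = -2 - \frac{3697393}{15232113} = - \frac{34161619}{15232113} \approx -2.2427$)
$- a = \left(-1\right) \left(- \frac{34161619}{15232113}\right) = \frac{34161619}{15232113}$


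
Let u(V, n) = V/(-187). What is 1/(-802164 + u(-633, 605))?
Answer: -187/150004035 ≈ -1.2466e-6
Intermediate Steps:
u(V, n) = -V/187 (u(V, n) = V*(-1/187) = -V/187)
1/(-802164 + u(-633, 605)) = 1/(-802164 - 1/187*(-633)) = 1/(-802164 + 633/187) = 1/(-150004035/187) = -187/150004035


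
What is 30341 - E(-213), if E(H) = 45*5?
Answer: 30116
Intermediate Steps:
E(H) = 225
30341 - E(-213) = 30341 - 1*225 = 30341 - 225 = 30116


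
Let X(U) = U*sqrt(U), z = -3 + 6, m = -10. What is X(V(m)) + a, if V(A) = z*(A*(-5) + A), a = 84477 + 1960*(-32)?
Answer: 21757 + 240*sqrt(30) ≈ 23072.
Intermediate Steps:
z = 3
a = 21757 (a = 84477 - 62720 = 21757)
V(A) = -12*A (V(A) = 3*(A*(-5) + A) = 3*(-5*A + A) = 3*(-4*A) = -12*A)
X(U) = U**(3/2)
X(V(m)) + a = (-12*(-10))**(3/2) + 21757 = 120**(3/2) + 21757 = 240*sqrt(30) + 21757 = 21757 + 240*sqrt(30)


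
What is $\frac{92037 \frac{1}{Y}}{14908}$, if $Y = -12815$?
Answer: $- \frac{8367}{17367820} \approx -0.00048175$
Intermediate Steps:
$\frac{92037 \frac{1}{Y}}{14908} = \frac{92037 \frac{1}{-12815}}{14908} = 92037 \left(- \frac{1}{12815}\right) \frac{1}{14908} = \left(- \frac{8367}{1165}\right) \frac{1}{14908} = - \frac{8367}{17367820}$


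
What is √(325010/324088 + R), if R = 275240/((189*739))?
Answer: √863464000615830015/538877322 ≈ 1.7244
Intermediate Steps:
R = 39320/19953 (R = 275240/139671 = 275240*(1/139671) = 39320/19953 ≈ 1.9706)
√(325010/324088 + R) = √(325010/324088 + 39320/19953) = √(325010*(1/324088) + 39320/19953) = √(162505/162044 + 39320/19953) = √(9614032345/3233263932) = √863464000615830015/538877322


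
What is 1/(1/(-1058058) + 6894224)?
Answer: 1058058/7294488856991 ≈ 1.4505e-7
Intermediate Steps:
1/(1/(-1058058) + 6894224) = 1/(-1/1058058 + 6894224) = 1/(7294488856991/1058058) = 1058058/7294488856991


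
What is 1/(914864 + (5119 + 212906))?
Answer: 1/1132889 ≈ 8.8270e-7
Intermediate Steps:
1/(914864 + (5119 + 212906)) = 1/(914864 + 218025) = 1/1132889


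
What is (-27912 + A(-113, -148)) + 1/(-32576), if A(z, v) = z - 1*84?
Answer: -915678785/32576 ≈ -28109.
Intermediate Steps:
A(z, v) = -84 + z (A(z, v) = z - 84 = -84 + z)
(-27912 + A(-113, -148)) + 1/(-32576) = (-27912 + (-84 - 113)) + 1/(-32576) = (-27912 - 197) - 1/32576 = -28109 - 1/32576 = -915678785/32576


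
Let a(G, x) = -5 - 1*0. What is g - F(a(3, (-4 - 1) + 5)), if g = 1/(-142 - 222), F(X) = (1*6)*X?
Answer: 10919/364 ≈ 29.997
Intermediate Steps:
a(G, x) = -5 (a(G, x) = -5 + 0 = -5)
F(X) = 6*X
g = -1/364 (g = 1/(-364) = -1/364 ≈ -0.0027473)
g - F(a(3, (-4 - 1) + 5)) = -1/364 - 6*(-5) = -1/364 - 1*(-30) = -1/364 + 30 = 10919/364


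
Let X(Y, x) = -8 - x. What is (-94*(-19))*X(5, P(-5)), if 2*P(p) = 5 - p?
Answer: -23218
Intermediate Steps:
P(p) = 5/2 - p/2 (P(p) = (5 - p)/2 = 5/2 - p/2)
(-94*(-19))*X(5, P(-5)) = (-94*(-19))*(-8 - (5/2 - 1/2*(-5))) = 1786*(-8 - (5/2 + 5/2)) = 1786*(-8 - 1*5) = 1786*(-8 - 5) = 1786*(-13) = -23218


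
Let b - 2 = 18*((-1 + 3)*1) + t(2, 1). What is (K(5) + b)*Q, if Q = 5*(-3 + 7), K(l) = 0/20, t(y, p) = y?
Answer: 800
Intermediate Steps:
K(l) = 0 (K(l) = 0*(1/20) = 0)
Q = 20 (Q = 5*4 = 20)
b = 40 (b = 2 + (18*((-1 + 3)*1) + 2) = 2 + (18*(2*1) + 2) = 2 + (18*2 + 2) = 2 + (36 + 2) = 2 + 38 = 40)
(K(5) + b)*Q = (0 + 40)*20 = 40*20 = 800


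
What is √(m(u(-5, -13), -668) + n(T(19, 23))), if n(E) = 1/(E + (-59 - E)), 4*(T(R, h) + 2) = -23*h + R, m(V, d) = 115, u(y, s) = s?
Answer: 8*√6254/59 ≈ 10.723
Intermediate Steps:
T(R, h) = -2 - 23*h/4 + R/4 (T(R, h) = -2 + (-23*h + R)/4 = -2 + (R - 23*h)/4 = -2 + (-23*h/4 + R/4) = -2 - 23*h/4 + R/4)
n(E) = -1/59 (n(E) = 1/(-59) = -1/59)
√(m(u(-5, -13), -668) + n(T(19, 23))) = √(115 - 1/59) = √(6784/59) = 8*√6254/59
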